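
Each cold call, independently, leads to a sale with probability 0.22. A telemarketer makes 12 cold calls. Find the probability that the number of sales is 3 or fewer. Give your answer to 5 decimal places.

X ~ Binomial(12, 0.22); P(X ≤ 3) = Σ C(12,k) p^k (1−p)^(12−k) over k:
  k=0: C(12,0)·0.22^0·0.78^12 = 0.0507149
  k=1: C(12,1)·0.22^1·0.78^11 = 0.1716503
  k=2: C(12,2)·0.22^2·0.78^10 = 0.2662780
  k=3: C(12,3)·0.22^3·0.78^9 = 0.2503469
Total = 0.7389900

0.73899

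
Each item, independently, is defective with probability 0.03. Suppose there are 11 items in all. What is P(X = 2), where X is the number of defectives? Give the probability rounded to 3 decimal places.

X ~ Binomial(n=11, p=0.03).
P(X=2) = C(11,2) · p^2 · (1−p)^9
= 55 · 0.0009 · 0.76023 = 0.03763

0.038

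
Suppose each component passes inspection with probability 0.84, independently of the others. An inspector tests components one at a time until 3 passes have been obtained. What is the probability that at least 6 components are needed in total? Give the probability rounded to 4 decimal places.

0.0318

Needing more than 5 components ⇔ fewer than 3 successes in the first 5. With X ~ Binomial(5, 0.84), P(Y > 5) = P(X ≤ 2).
  k=0: C(5,0)·0.84^0·0.16^5 = 0.000105
  k=1: C(5,1)·0.84^1·0.16^4 = 0.002753
  k=2: C(5,2)·0.84^2·0.16^3 = 0.028901
P(X ≤ 2) = 0.031759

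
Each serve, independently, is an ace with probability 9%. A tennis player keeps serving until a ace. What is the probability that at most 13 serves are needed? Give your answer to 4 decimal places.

0.7065

Y = number of serves to the first success; geometric, p = 0.09.
P(Y ≤ 13) = 1 − (1−p)^13 = 1 − 0.293453 = 0.706547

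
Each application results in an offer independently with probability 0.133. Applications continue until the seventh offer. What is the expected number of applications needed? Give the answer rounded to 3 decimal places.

Y = total applications until the seventh success; negative binomial with r=7, p=0.133.
E[Y] = r / p = 7 / 0.133 = 52.63158

52.632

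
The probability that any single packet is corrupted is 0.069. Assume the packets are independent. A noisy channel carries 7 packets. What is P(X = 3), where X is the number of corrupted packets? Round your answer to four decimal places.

0.0086

X ~ Binomial(n=7, p=0.069).
P(X=3) = C(7,3) · p^3 · (1−p)^4
= 35 · 0.00032851 · 0.75127 = 0.008638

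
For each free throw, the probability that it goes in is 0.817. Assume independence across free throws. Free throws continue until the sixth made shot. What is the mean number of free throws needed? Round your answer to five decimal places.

7.34394

Y = total free throws until the sixth success; negative binomial with r=6, p=0.817.
E[Y] = r / p = 6 / 0.817 = 7.3439412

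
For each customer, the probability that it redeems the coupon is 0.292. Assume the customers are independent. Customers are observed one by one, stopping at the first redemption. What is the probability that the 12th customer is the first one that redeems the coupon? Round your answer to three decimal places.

0.007

Geometric (trials to first success), p = 0.292.
P(Y = 12) = (1−p)^11 · p = 0.022406 · 0.292 = 0.00654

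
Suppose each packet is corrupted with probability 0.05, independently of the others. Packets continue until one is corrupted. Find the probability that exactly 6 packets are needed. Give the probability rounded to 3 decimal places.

0.039

Geometric (trials to first success), p = 0.05.
P(Y = 6) = (1−p)^5 · p = 0.77378 · 0.05 = 0.03869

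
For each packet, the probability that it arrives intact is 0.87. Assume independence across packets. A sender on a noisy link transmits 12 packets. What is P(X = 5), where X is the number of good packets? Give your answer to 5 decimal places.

0.00025

X ~ Binomial(n=12, p=0.87).
P(X=5) = C(12,5) · p^5 · (1−p)^7
= 792 · 0.49842 · 6.2749e-07 = 0.0002477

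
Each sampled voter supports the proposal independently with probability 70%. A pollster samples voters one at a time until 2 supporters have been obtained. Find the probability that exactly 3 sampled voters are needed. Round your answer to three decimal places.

Y = trial on which the second success occurs; negative binomial, r=2, p=0.70.
P(Y=3) = C(2,1) · p^2 · (1−p)^1
= 2 · 0.49 · 0.3 = 0.29400

0.294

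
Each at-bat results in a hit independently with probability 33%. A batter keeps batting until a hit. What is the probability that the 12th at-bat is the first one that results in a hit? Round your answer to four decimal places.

0.0040

Geometric (trials to first success), p = 0.33.
P(Y = 12) = (1−p)^11 · p = 0.012213 · 0.33 = 0.004030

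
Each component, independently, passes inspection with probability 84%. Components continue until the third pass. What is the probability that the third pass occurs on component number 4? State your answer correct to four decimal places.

0.2845

Y = trial on which the third success occurs; negative binomial, r=3, p=0.84.
P(Y=4) = C(3,2) · p^3 · (1−p)^1
= 3 · 0.5927 · 0.16 = 0.284498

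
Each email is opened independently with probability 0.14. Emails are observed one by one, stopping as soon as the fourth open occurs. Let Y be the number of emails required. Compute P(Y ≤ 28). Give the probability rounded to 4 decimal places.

0.5647

Finishing within 28 emails ⇔ at least 4 successes in the first 28. With X ~ Binomial(28, 0.14), P(Y ≤ 28) = 1 − P(X ≤ 3).
  k=0: C(28,0)·0.14^0·0.86^28 = 0.014654
  k=1: C(28,1)·0.14^1·0.86^27 = 0.066795
  k=2: C(28,2)·0.14^2·0.86^26 = 0.146794
  k=3: C(28,3)·0.14^3·0.86^25 = 0.207104
1 − 0.435347 = 0.564653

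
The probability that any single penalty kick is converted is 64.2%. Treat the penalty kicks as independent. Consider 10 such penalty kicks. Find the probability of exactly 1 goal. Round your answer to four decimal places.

0.0006

X ~ Binomial(n=10, p=0.642).
P(X=1) = C(10,1) · p^1 · (1−p)^9
= 10 · 0.642 · 9.6593e-05 = 0.000620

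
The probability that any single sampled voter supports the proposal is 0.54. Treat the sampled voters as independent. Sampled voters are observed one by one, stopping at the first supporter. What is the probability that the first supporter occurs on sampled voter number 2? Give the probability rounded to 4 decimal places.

0.2484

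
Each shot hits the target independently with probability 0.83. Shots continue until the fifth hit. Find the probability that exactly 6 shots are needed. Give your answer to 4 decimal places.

Y = trial on which the fifth success occurs; negative binomial, r=5, p=0.83.
P(Y=6) = C(5,4) · p^5 · (1−p)^1
= 5 · 0.3939 · 0.17 = 0.334818

0.3348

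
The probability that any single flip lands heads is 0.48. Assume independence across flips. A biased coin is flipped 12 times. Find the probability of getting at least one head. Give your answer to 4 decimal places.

P(at least one) = 1 − P(none) = 1 − (1 − 0.48)^12
= 1 − 0.000391 = 0.999609

0.9996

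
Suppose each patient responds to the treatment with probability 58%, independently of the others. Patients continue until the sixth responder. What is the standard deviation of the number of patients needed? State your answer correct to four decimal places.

2.7370

Y = total patients until the sixth success; negative binomial with r=6, p=0.58.
SD(Y) = √[r(1−p)/p²] = √(7.491082) = 2.736984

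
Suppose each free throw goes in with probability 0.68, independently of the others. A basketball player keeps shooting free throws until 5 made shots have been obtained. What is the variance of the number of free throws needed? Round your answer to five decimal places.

3.46021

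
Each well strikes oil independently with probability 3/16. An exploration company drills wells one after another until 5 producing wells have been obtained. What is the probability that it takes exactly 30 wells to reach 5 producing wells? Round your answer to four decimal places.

0.0306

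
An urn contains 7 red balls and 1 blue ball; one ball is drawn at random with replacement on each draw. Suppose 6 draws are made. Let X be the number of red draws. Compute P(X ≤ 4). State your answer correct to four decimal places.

0.1665

X ~ Binomial(6, 0.875); P(X ≤ 4) = Σ C(6,k) p^k (1−p)^(6−k) over k:
  k=0: C(6,0)·0.875^0·0.125^6 = 0.000004
  k=1: C(6,1)·0.875^1·0.125^5 = 0.000160
  k=2: C(6,2)·0.875^2·0.125^4 = 0.002804
  k=3: C(6,3)·0.875^3·0.125^3 = 0.026169
  k=4: C(6,4)·0.875^4·0.125^2 = 0.137386
Total = 0.166523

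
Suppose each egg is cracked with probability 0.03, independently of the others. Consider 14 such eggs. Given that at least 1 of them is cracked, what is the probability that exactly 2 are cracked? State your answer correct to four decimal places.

0.1637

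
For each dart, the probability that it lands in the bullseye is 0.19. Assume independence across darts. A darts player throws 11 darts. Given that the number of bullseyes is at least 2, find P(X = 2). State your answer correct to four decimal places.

0.4603

X ~ Binomial(11, 0.19). Want P(X=2 | X≥2) = P(X=2) / P(X≥2).
P(X=2) = C(11,2)·0.19^2·0.81^9 = 0.298013
P(X≥2) = 1 − 0.098477 − 0.254095 = 0.647428
Ratio = 0.298013 / 0.647428 = 0.460303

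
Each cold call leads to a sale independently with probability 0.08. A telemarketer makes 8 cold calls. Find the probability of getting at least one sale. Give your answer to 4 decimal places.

0.4868

P(at least one) = 1 − P(none) = 1 − (1 − 0.08)^8
= 1 − 0.513219 = 0.486781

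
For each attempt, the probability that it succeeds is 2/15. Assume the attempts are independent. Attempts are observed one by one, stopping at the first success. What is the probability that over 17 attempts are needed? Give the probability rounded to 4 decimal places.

0.0878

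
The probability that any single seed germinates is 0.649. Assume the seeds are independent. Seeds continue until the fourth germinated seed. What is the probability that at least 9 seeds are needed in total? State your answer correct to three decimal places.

Needing more than 8 seeds ⇔ fewer than 4 successes in the first 8. With X ~ Binomial(8, 0.649), P(Y > 8) = P(X ≤ 3).
  k=0: C(8,0)·0.649^0·0.351^8 = 0.00023
  k=1: C(8,1)·0.649^1·0.351^7 = 0.00341
  k=2: C(8,2)·0.649^2·0.351^6 = 0.02205
  k=3: C(8,3)·0.649^3·0.351^5 = 0.08156
P(X ≤ 3) = 0.10725

0.107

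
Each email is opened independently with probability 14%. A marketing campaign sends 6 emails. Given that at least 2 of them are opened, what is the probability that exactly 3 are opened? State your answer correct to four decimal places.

0.1743

X ~ Binomial(6, 0.14). Want P(X=3 | X≥2) = P(X=3) / P(X≥2).
P(X=3) = C(6,3)·0.14^3·0.86^3 = 0.034907
P(X≥2) = 1 − 0.404567 − 0.395159 = 0.200274
Ratio = 0.034907 / 0.200274 = 0.174295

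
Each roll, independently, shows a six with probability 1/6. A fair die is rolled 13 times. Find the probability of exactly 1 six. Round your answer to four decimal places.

0.2430

X ~ Binomial(n=13, p=0.166667).
P(X=1) = C(13,1) · p^1 · (1−p)^12
= 13 · 0.16667 · 0.11216 = 0.243006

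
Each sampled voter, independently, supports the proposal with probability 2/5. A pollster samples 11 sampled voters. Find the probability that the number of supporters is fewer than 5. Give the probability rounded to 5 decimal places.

X ~ Binomial(11, 0.40); P(X ≤ 4) = Σ C(11,k) p^k (1−p)^(11−k) over k:
  k=0: C(11,0)·0.40^0·0.60^11 = 0.0036280
  k=1: C(11,1)·0.40^1·0.60^10 = 0.0266051
  k=2: C(11,2)·0.40^2·0.60^9 = 0.0886837
  k=3: C(11,3)·0.40^3·0.60^8 = 0.1773674
  k=4: C(11,4)·0.40^4·0.60^7 = 0.2364899
Total = 0.5327742

0.53277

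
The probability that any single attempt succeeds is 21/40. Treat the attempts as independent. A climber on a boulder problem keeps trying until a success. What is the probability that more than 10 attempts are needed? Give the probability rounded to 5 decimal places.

0.00058

Y = number of attempts to the first success; geometric, p = 0.525.
P(Y > 10) = P(first 10 all fail) = (1−p)^10 = 0.0005847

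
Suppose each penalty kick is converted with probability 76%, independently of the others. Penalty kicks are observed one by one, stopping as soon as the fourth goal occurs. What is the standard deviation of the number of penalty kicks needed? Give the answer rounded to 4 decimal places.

Y = total penalty kicks until the fourth success; negative binomial with r=4, p=0.76.
SD(Y) = √[r(1−p)/p²] = √(1.662050) = 1.289205

1.2892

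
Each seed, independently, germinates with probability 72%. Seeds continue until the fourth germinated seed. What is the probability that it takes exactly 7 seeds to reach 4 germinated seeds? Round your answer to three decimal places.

0.118

Y = trial on which the fourth success occurs; negative binomial, r=4, p=0.72.
P(Y=7) = C(6,3) · p^4 · (1−p)^3
= 20 · 0.26874 · 0.021952 = 0.11799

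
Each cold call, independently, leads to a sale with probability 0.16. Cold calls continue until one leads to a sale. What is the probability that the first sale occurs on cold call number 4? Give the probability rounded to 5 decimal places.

Geometric (trials to first success), p = 0.16.
P(Y = 4) = (1−p)^3 · p = 0.5927 · 0.16 = 0.0948326

0.09483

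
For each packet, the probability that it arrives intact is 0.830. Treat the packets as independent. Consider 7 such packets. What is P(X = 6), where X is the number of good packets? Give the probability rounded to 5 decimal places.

0.38906

X ~ Binomial(n=7, p=0.83).
P(X=6) = C(7,6) · p^6 · (1−p)^1
= 7 · 0.32694 · 0.17 = 0.3890590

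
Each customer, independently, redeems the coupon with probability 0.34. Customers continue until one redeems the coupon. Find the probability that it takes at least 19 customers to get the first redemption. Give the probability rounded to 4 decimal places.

0.0006

Y = number of customers to the first success; geometric, p = 0.34.
P(Y > 18) = P(first 18 all fail) = (1−p)^18 = 0.000565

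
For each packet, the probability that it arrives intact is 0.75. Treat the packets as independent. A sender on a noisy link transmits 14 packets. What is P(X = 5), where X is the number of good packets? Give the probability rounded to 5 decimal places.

X ~ Binomial(n=14, p=0.75).
P(X=5) = C(14,5) · p^5 · (1−p)^9
= 2002 · 0.2373 · 3.8147e-06 = 0.0018123

0.00181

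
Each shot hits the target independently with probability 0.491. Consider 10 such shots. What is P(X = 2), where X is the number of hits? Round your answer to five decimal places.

X ~ Binomial(n=10, p=0.491).
P(X=2) = C(10,2) · p^2 · (1−p)^8
= 45 · 0.24108 · 0.0045055 = 0.0488785

0.04888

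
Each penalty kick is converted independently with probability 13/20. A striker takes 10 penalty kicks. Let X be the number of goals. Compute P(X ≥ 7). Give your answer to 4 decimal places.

X ~ Binomial(10, 0.65); P(X ≥ 7) = Σ C(10,k) p^k (1−p)^(10−k) over k:
  k=7: C(10,7)·0.65^7·0.35^3 = 0.252220
  k=8: C(10,8)·0.65^8·0.35^2 = 0.175653
  k=9: C(10,9)·0.65^9·0.35^1 = 0.072492
  k=10: C(10,10)·0.65^10·0.35^0 = 0.013463
Total = 0.513827

0.5138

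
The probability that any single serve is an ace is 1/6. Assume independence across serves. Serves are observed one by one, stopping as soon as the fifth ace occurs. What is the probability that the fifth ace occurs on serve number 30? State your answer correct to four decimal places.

Y = trial on which the fifth success occurs; negative binomial, r=5, p=0.166667.
P(Y=30) = C(29,4) · p^5 · (1−p)^25
= 23751 · 0.0001286 · 0.010483 = 0.032018

0.0320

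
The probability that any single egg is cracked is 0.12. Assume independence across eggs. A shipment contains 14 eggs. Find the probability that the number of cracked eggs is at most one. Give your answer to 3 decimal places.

X ~ Binomial(14, 0.12); P(X ≤ 1) = Σ C(14,k) p^k (1−p)^(14−k) over k:
  k=0: C(14,0)·0.12^0·0.88^14 = 0.16702
  k=1: C(14,1)·0.12^1·0.88^13 = 0.31885
Total = 0.48586

0.486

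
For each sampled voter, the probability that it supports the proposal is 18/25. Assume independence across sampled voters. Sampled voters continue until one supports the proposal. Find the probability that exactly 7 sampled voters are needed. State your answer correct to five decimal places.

0.00035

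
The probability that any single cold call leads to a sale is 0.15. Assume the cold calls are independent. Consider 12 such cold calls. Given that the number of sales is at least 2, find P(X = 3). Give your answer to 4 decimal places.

0.3090

X ~ Binomial(12, 0.15). Want P(X=3 | X≥2) = P(X=3) / P(X≥2).
P(X=3) = C(12,3)·0.15^3·0.85^9 = 0.171976
P(X≥2) = 1 − 0.142242 − 0.301218 = 0.556540
Ratio = 0.171976 / 0.556540 = 0.309008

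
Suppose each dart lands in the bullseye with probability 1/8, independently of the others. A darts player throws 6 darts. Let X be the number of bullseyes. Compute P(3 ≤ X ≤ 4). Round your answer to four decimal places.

0.0290

X ~ Binomial(6, 0.125); P(3 ≤ X ≤ 4) = Σ C(6,k) p^k (1−p)^(6−k) over k:
  k=3: C(6,3)·0.125^3·0.875^3 = 0.026169
  k=4: C(6,4)·0.125^4·0.875^2 = 0.002804
Total = 0.028973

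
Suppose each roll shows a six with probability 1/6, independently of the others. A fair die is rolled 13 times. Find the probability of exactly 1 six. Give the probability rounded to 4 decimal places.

X ~ Binomial(n=13, p=0.166667).
P(X=1) = C(13,1) · p^1 · (1−p)^12
= 13 · 0.16667 · 0.11216 = 0.243006

0.2430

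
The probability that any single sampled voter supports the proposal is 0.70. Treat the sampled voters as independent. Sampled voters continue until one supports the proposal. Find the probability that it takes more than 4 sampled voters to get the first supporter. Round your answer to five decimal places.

0.00810

Y = number of sampled voters to the first success; geometric, p = 0.70.
P(Y > 4) = P(first 4 all fail) = (1−p)^4 = 0.0081000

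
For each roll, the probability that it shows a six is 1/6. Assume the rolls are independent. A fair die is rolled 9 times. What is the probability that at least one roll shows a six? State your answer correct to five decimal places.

P(at least one) = 1 − P(none) = 1 − (1 − 0.166667)^9
= 1 − 0.1938067 = 0.8061933

0.80619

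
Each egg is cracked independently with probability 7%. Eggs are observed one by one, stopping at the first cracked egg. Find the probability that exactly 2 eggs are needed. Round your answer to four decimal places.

0.0651

Geometric (trials to first success), p = 0.07.
P(Y = 2) = (1−p)^1 · p = 0.93 · 0.07 = 0.065100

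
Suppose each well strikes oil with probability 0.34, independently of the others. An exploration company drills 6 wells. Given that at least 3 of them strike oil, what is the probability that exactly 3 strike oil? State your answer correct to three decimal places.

0.679

X ~ Binomial(6, 0.34). Want P(X=3 | X≥3) = P(X=3) / P(X≥3).
P(X=3) = C(6,3)·0.34^3·0.66^3 = 0.22599
P(X≥3) = 1 − 0.08265 − 0.25548 − 0.32902 = 0.33285
Ratio = 0.22599 / 0.33285 = 0.67897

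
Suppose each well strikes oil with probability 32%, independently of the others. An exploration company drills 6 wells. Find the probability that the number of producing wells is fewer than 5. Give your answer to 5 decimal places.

X ~ Binomial(6, 0.32); P(X ≤ 4) = Σ C(6,k) p^k (1−p)^(6−k) over k:
  k=0: C(6,0)·0.32^0·0.68^6 = 0.0988675
  k=1: C(6,1)·0.32^1·0.68^5 = 0.2791552
  k=2: C(6,2)·0.32^2·0.68^4 = 0.3284179
  k=3: C(6,3)·0.32^3·0.68^3 = 0.2060662
  k=4: C(6,4)·0.32^4·0.68^2 = 0.0727292
Total = 0.9852360

0.98524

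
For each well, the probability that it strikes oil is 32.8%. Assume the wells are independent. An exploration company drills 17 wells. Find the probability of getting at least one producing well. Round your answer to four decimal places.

P(at least one) = 1 − P(none) = 1 − (1 − 0.328)^17
= 1 − 0.001162 = 0.998838

0.9988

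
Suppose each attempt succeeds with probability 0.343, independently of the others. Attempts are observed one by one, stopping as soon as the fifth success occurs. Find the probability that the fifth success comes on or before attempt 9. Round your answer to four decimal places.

Finishing within 9 attempts ⇔ at least 5 successes in the first 9. With X ~ Binomial(9, 0.343), P(Y ≤ 9) = 1 − P(X ≤ 4).
  k=0: C(9,0)·0.343^0·0.657^9 = 0.022808
  k=1: C(9,1)·0.343^1·0.657^8 = 0.107167
  k=2: C(9,2)·0.343^2·0.657^7 = 0.223794
  k=3: C(9,3)·0.343^3·0.657^6 = 0.272618
  k=4: C(9,4)·0.343^4·0.657^5 = 0.213488
1 − 0.839874 = 0.160126

0.1601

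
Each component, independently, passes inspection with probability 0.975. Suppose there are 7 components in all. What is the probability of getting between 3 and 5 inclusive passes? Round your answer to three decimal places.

X ~ Binomial(7, 0.975); P(3 ≤ X ≤ 5) = Σ C(7,k) p^k (1−p)^(7−k) over k:
  k=3: C(7,3)·0.975^3·0.025^4 = 0.00001
  k=4: C(7,4)·0.975^4·0.025^3 = 0.00049
  k=5: C(7,5)·0.975^5·0.025^2 = 0.01156
Total = 0.01207

0.012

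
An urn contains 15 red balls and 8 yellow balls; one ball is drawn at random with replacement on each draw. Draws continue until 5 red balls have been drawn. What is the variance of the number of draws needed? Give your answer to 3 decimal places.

4.089

Y = total draws until the fifth success; negative binomial with r=5, p=0.652174.
Var(Y) = r(1−p)/p² = 5·0.347826 / 0.652174² = 4.08889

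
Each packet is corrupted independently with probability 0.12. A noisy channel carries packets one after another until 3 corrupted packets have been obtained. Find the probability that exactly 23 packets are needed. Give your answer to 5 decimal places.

Y = trial on which the third success occurs; negative binomial, r=3, p=0.12.
P(Y=23) = C(22,2) · p^3 · (1−p)^20
= 231 · 0.001728 · 0.077563 = 0.0309606

0.03096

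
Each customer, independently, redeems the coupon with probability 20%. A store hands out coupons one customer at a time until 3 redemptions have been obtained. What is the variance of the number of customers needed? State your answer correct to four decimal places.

60.0000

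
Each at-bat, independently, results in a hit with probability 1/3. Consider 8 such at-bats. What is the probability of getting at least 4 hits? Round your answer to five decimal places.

0.25865

X ~ Binomial(8, 0.333333); P(X ≥ 4) = Σ C(8,k) p^k (1−p)^(8−k) over k:
  k=4: C(8,4)·0.333333^4·0.666667^4 = 0.1707057
  k=5: C(8,5)·0.333333^5·0.666667^3 = 0.0682823
  k=6: C(8,6)·0.333333^6·0.666667^2 = 0.0170706
  k=7: C(8,7)·0.333333^7·0.666667^1 = 0.0024387
  k=8: C(8,8)·0.333333^8·0.666667^0 = 0.0001524
Total = 0.2586496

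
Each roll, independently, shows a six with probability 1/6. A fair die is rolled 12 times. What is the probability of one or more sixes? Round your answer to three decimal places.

0.888

P(at least one) = 1 − P(none) = 1 − (1 − 0.166667)^12
= 1 − 0.11216 = 0.88784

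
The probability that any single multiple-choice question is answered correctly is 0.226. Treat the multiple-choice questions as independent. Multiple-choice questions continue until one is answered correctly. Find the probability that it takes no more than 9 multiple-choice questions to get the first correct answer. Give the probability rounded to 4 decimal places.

0.9003

Y = number of multiple-choice questions to the first success; geometric, p = 0.226.
P(Y ≤ 9) = 1 − (1−p)^9 = 1 − 0.099694 = 0.900306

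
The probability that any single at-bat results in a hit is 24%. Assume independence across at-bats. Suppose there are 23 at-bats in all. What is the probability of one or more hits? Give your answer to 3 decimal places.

0.998

P(at least one) = 1 − P(none) = 1 − (1 − 0.24)^23
= 1 − 0.00181 = 0.99819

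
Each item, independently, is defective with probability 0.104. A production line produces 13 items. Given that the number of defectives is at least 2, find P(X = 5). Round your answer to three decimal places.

0.016

X ~ Binomial(13, 0.104). Want P(X=5 | X≥2) = P(X=5) / P(X≥2).
P(X=5) = C(13,5)·0.104^5·0.896^8 = 0.00650
P(X≥2) = 1 − 0.23989 − 0.36197 = 0.39814
Ratio = 0.00650 / 0.39814 = 0.01634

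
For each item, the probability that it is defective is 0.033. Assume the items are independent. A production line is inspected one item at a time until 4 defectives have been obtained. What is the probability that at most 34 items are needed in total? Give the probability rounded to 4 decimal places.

0.0250

Finishing within 34 items ⇔ at least 4 successes in the first 34. With X ~ Binomial(34, 0.033), P(Y ≤ 34) = 1 − P(X ≤ 3).
  k=0: C(34,0)·0.033^0·0.967^34 = 0.319522
  k=1: C(34,1)·0.033^1·0.967^33 = 0.370737
  k=2: C(34,2)·0.033^2·0.967^32 = 0.208755
  k=3: C(34,3)·0.033^3·0.967^31 = 0.075990
1 − 0.975004 = 0.024996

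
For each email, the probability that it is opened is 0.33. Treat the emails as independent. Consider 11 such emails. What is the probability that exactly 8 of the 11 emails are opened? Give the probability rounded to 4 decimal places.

0.0070

X ~ Binomial(n=11, p=0.33).
P(X=8) = C(11,8) · p^8 · (1−p)^3
= 165 · 0.00014064 · 0.30076 = 0.006979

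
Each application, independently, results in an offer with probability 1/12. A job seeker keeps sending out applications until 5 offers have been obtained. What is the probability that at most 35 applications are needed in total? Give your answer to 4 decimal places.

0.1630

Finishing within 35 applications ⇔ at least 5 successes in the first 35. With X ~ Binomial(35, 0.083333), P(Y ≤ 35) = 1 − P(X ≤ 4).
  k=0: C(35,0)·0.083333^0·0.916667^35 = 0.047577
  k=1: C(35,1)·0.083333^1·0.916667^34 = 0.151383
  k=2: C(35,2)·0.083333^2·0.916667^33 = 0.233955
  k=3: C(35,3)·0.083333^3·0.916667^32 = 0.233955
  k=4: C(35,4)·0.083333^4·0.916667^31 = 0.170149
1 − 0.837018 = 0.162982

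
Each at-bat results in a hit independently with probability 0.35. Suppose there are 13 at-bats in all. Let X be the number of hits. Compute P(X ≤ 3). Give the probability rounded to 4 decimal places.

0.2783

X ~ Binomial(13, 0.35); P(X ≤ 3) = Σ C(13,k) p^k (1−p)^(13−k) over k:
  k=0: C(13,0)·0.35^0·0.65^13 = 0.003697
  k=1: C(13,1)·0.35^1·0.65^12 = 0.025880
  k=2: C(13,2)·0.35^2·0.65^11 = 0.083614
  k=3: C(13,3)·0.35^3·0.65^10 = 0.165084
Total = 0.278275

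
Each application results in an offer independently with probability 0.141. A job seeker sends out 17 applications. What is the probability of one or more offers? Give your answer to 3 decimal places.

0.925

P(at least one) = 1 − P(none) = 1 − (1 − 0.141)^17
= 1 − 0.07549 = 0.92451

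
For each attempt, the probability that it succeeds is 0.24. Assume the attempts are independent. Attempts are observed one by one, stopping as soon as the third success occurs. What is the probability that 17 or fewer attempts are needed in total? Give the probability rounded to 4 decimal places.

Finishing within 17 attempts ⇔ at least 3 successes in the first 17. With X ~ Binomial(17, 0.24), P(Y ≤ 17) = 1 − P(X ≤ 2).
  k=0: C(17,0)·0.24^0·0.76^17 = 0.009415
  k=1: C(17,1)·0.24^1·0.76^16 = 0.050545
  k=2: C(17,2)·0.24^2·0.76^15 = 0.127692
1 − 0.187653 = 0.812347

0.8123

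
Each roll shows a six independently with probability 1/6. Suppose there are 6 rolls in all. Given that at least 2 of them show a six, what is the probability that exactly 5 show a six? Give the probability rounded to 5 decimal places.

0.00244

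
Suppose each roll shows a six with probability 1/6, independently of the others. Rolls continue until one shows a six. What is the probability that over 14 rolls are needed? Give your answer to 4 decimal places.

Y = number of rolls to the first success; geometric, p = 0.166667.
P(Y > 14) = P(first 14 all fail) = (1−p)^14 = 0.077887

0.0779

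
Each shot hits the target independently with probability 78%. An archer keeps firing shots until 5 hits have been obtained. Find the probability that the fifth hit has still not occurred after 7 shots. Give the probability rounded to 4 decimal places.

0.1841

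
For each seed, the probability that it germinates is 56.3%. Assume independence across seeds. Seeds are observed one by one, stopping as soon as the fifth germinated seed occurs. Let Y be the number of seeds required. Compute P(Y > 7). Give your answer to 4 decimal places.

0.6578

Needing more than 7 seeds ⇔ fewer than 5 successes in the first 7. With X ~ Binomial(7, 0.563), P(Y > 7) = P(X ≤ 4).
  k=0: C(7,0)·0.563^0·0.437^7 = 0.003043
  k=1: C(7,1)·0.563^1·0.437^6 = 0.027447
  k=2: C(7,2)·0.563^2·0.437^5 = 0.106082
  k=3: C(7,3)·0.563^3·0.437^4 = 0.227782
  k=4: C(7,4)·0.563^4·0.437^3 = 0.293458
P(X ≤ 4) = 0.657813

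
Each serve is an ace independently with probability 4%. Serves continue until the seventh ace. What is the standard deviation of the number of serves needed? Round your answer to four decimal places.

64.8074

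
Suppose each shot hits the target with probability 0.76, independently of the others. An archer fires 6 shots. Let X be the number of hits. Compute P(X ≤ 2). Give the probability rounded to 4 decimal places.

0.0326

X ~ Binomial(6, 0.76); P(X ≤ 2) = Σ C(6,k) p^k (1−p)^(6−k) over k:
  k=0: C(6,0)·0.76^0·0.24^6 = 0.000191
  k=1: C(6,1)·0.76^1·0.24^5 = 0.003631
  k=2: C(6,2)·0.76^2·0.24^4 = 0.028745
Total = 0.032567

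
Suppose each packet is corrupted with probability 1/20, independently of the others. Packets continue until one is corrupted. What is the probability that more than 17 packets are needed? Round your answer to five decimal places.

Y = number of packets to the first success; geometric, p = 0.05.
P(Y > 17) = P(first 17 all fail) = (1−p)^17 = 0.4181203

0.41812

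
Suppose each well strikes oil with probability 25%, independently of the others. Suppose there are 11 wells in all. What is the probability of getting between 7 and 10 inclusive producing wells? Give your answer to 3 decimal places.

0.008

X ~ Binomial(11, 0.25); P(7 ≤ X ≤ 10) = Σ C(11,k) p^k (1−p)^(11−k) over k:
  k=7: C(11,7)·0.25^7·0.75^4 = 0.00637
  k=8: C(11,8)·0.25^8·0.75^3 = 0.00106
  k=9: C(11,9)·0.25^9·0.75^2 = 0.00012
  k=10: C(11,10)·0.25^10·0.75^1 = 0.00001
Total = 0.00756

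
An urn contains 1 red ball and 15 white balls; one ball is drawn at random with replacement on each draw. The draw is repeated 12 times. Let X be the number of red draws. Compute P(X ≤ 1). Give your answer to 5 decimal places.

0.82971

X ~ Binomial(12, 0.0625); P(X ≤ 1) = Σ C(12,k) p^k (1−p)^(12−k) over k:
  k=0: C(12,0)·0.0625^0·0.9375^12 = 0.4609516
  k=1: C(12,1)·0.0625^1·0.9375^11 = 0.3687613
Total = 0.8297129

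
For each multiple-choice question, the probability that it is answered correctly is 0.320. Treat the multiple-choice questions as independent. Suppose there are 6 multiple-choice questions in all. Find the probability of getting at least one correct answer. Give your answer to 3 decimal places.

P(at least one) = 1 − P(none) = 1 − (1 − 0.32)^6
= 1 − 0.09887 = 0.90113

0.901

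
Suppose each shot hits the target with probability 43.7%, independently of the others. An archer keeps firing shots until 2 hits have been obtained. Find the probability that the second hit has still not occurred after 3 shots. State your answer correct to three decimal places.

0.594

Needing more than 3 shots ⇔ fewer than 2 successes in the first 3. With X ~ Binomial(3, 0.437), P(Y > 3) = P(X ≤ 1).
  k=0: C(3,0)·0.437^0·0.563^3 = 0.17845
  k=1: C(3,1)·0.437^1·0.563^2 = 0.41555
P(X ≤ 1) = 0.59400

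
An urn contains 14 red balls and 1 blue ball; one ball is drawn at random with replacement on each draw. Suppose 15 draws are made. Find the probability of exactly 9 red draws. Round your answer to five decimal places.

X ~ Binomial(n=15, p=0.933333).
P(X=9) = C(15,9) · p^9 · (1−p)^6
= 5005 · 0.53744 · 8.7791e-08 = 0.0002361

0.00024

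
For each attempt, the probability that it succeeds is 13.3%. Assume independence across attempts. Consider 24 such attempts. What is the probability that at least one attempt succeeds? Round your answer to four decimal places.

P(at least one) = 1 − P(none) = 1 − (1 − 0.133)^24
= 1 − 0.032543 = 0.967457

0.9675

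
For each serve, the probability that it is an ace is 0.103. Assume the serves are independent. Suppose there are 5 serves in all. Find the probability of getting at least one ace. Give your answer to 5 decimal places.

P(at least one) = 1 − P(none) = 1 − (1 − 0.103)^5
= 1 − 0.5807139 = 0.4192861

0.41929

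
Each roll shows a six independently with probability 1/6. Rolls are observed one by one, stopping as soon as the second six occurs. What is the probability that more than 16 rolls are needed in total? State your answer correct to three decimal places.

0.227

Needing more than 16 rolls ⇔ fewer than 2 successes in the first 16. With X ~ Binomial(16, 0.166667), P(Y > 16) = P(X ≤ 1).
  k=0: C(16,0)·0.166667^0·0.833333^16 = 0.05409
  k=1: C(16,1)·0.166667^1·0.833333^15 = 0.17308
P(X ≤ 1) = 0.22717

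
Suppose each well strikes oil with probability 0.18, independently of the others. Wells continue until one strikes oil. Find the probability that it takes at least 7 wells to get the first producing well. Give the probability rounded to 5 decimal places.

Y = number of wells to the first success; geometric, p = 0.18.
P(Y > 6) = P(first 6 all fail) = (1−p)^6 = 0.3040067

0.30401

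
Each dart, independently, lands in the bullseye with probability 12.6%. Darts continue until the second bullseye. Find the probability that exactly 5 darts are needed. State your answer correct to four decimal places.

Y = trial on which the second success occurs; negative binomial, r=2, p=0.126.
P(Y=5) = C(4,1) · p^2 · (1−p)^3
= 4 · 0.015876 · 0.66763 = 0.042397

0.0424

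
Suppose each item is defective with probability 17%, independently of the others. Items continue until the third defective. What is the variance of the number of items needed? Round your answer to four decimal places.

86.1592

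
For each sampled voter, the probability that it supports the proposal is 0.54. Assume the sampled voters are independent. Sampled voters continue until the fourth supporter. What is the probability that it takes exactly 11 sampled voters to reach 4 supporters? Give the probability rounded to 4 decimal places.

Y = trial on which the fourth success occurs; negative binomial, r=4, p=0.54.
P(Y=11) = C(10,3) · p^4 · (1−p)^7
= 120 · 0.085031 · 0.0043582 = 0.044469

0.0445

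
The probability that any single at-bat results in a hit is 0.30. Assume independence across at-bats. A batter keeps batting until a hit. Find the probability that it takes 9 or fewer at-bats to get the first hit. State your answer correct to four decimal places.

Y = number of at-bats to the first success; geometric, p = 0.30.
P(Y ≤ 9) = 1 − (1−p)^9 = 1 − 0.040354 = 0.959646

0.9596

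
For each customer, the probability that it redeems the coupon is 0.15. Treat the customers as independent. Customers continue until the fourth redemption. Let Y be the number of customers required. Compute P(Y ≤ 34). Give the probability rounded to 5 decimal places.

Finishing within 34 customers ⇔ at least 4 successes in the first 34. With X ~ Binomial(34, 0.15), P(Y ≤ 34) = 1 − P(X ≤ 3).
  k=0: C(34,0)·0.15^0·0.85^34 = 0.0039833
  k=1: C(34,1)·0.15^1·0.85^33 = 0.0238998
  k=2: C(34,2)·0.15^2·0.85^32 = 0.0695907
  k=3: C(34,3)·0.15^3·0.85^31 = 0.1309942
1 − 0.2284680 = 0.7715320

0.77153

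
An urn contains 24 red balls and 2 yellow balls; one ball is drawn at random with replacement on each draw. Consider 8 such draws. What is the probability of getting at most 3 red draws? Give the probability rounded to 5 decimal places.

0.00012

X ~ Binomial(8, 0.923077); P(X ≤ 3) = Σ C(8,k) p^k (1−p)^(8−k) over k:
  k=0: C(8,0)·0.923077^0·0.076923^8 = 0.0000000
  k=1: C(8,1)·0.923077^1·0.076923^7 = 0.0000001
  k=2: C(8,2)·0.923077^2·0.076923^6 = 0.0000049
  k=3: C(8,3)·0.923077^3·0.076923^5 = 0.0001186
Total = 0.0001237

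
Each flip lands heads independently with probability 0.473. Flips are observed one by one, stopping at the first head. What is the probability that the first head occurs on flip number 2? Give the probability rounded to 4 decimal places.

0.2493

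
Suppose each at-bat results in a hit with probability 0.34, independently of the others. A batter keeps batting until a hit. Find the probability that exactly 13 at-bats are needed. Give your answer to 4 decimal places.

0.0023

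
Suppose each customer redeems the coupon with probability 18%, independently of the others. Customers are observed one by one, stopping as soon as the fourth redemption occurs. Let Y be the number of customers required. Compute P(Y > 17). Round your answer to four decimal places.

0.6331

Needing more than 17 customers ⇔ fewer than 4 successes in the first 17. With X ~ Binomial(17, 0.18), P(Y > 17) = P(X ≤ 3).
  k=0: C(17,0)·0.18^0·0.82^17 = 0.034264
  k=1: C(17,1)·0.18^1·0.82^16 = 0.127862
  k=2: C(17,2)·0.18^2·0.82^15 = 0.224539
  k=3: C(17,3)·0.18^3·0.82^14 = 0.246445
P(X ≤ 3) = 0.633110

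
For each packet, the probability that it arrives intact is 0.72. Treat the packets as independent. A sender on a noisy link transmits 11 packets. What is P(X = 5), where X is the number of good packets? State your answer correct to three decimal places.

X ~ Binomial(n=11, p=0.72).
P(X=5) = C(11,5) · p^5 · (1−p)^6
= 462 · 0.19349 · 0.00048189 = 0.04308

0.043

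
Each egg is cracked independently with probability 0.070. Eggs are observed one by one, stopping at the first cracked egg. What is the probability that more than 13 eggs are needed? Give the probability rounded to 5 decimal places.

Y = number of eggs to the first success; geometric, p = 0.07.
P(Y > 13) = P(first 13 all fail) = (1−p)^13 = 0.3892946

0.38929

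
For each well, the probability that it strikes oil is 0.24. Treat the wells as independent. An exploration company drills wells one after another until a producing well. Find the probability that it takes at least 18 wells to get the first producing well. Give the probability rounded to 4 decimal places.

0.0094

Y = number of wells to the first success; geometric, p = 0.24.
P(Y > 17) = P(first 17 all fail) = (1−p)^17 = 0.009415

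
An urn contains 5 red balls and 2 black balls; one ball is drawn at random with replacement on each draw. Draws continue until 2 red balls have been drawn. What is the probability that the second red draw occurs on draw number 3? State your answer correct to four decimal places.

0.2915

Y = trial on which the second success occurs; negative binomial, r=2, p=0.714286.
P(Y=3) = C(2,1) · p^2 · (1−p)^1
= 2 · 0.5102 · 0.28571 = 0.291545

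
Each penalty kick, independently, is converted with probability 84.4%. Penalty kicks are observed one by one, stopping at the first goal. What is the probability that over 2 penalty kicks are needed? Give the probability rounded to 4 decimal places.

Y = number of penalty kicks to the first success; geometric, p = 0.844.
P(Y > 2) = P(first 2 all fail) = (1−p)^2 = 0.024336

0.0243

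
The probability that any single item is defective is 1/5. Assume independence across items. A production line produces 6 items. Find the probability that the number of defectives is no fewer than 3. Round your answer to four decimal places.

0.0989

X ~ Binomial(6, 0.20); P(X ≥ 3) = Σ C(6,k) p^k (1−p)^(6−k) over k:
  k=3: C(6,3)·0.20^3·0.80^3 = 0.081920
  k=4: C(6,4)·0.20^4·0.80^2 = 0.015360
  k=5: C(6,5)·0.20^5·0.80^1 = 0.001536
  k=6: C(6,6)·0.20^6·0.80^0 = 0.000064
Total = 0.098880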